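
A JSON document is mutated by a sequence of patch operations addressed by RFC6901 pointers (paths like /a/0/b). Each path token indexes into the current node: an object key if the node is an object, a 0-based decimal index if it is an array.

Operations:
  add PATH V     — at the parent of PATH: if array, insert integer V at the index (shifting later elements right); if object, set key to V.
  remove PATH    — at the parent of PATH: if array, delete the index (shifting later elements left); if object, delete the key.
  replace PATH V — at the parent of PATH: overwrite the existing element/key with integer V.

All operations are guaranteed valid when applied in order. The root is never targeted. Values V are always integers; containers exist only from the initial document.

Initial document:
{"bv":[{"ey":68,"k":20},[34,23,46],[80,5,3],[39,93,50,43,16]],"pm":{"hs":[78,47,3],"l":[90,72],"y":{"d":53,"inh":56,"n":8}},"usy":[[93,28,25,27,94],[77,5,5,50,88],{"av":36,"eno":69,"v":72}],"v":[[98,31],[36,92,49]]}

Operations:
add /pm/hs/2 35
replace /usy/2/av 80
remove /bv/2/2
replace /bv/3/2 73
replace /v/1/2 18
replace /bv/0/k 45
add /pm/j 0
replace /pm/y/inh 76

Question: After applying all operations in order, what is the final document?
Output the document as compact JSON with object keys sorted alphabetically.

After op 1 (add /pm/hs/2 35): {"bv":[{"ey":68,"k":20},[34,23,46],[80,5,3],[39,93,50,43,16]],"pm":{"hs":[78,47,35,3],"l":[90,72],"y":{"d":53,"inh":56,"n":8}},"usy":[[93,28,25,27,94],[77,5,5,50,88],{"av":36,"eno":69,"v":72}],"v":[[98,31],[36,92,49]]}
After op 2 (replace /usy/2/av 80): {"bv":[{"ey":68,"k":20},[34,23,46],[80,5,3],[39,93,50,43,16]],"pm":{"hs":[78,47,35,3],"l":[90,72],"y":{"d":53,"inh":56,"n":8}},"usy":[[93,28,25,27,94],[77,5,5,50,88],{"av":80,"eno":69,"v":72}],"v":[[98,31],[36,92,49]]}
After op 3 (remove /bv/2/2): {"bv":[{"ey":68,"k":20},[34,23,46],[80,5],[39,93,50,43,16]],"pm":{"hs":[78,47,35,3],"l":[90,72],"y":{"d":53,"inh":56,"n":8}},"usy":[[93,28,25,27,94],[77,5,5,50,88],{"av":80,"eno":69,"v":72}],"v":[[98,31],[36,92,49]]}
After op 4 (replace /bv/3/2 73): {"bv":[{"ey":68,"k":20},[34,23,46],[80,5],[39,93,73,43,16]],"pm":{"hs":[78,47,35,3],"l":[90,72],"y":{"d":53,"inh":56,"n":8}},"usy":[[93,28,25,27,94],[77,5,5,50,88],{"av":80,"eno":69,"v":72}],"v":[[98,31],[36,92,49]]}
After op 5 (replace /v/1/2 18): {"bv":[{"ey":68,"k":20},[34,23,46],[80,5],[39,93,73,43,16]],"pm":{"hs":[78,47,35,3],"l":[90,72],"y":{"d":53,"inh":56,"n":8}},"usy":[[93,28,25,27,94],[77,5,5,50,88],{"av":80,"eno":69,"v":72}],"v":[[98,31],[36,92,18]]}
After op 6 (replace /bv/0/k 45): {"bv":[{"ey":68,"k":45},[34,23,46],[80,5],[39,93,73,43,16]],"pm":{"hs":[78,47,35,3],"l":[90,72],"y":{"d":53,"inh":56,"n":8}},"usy":[[93,28,25,27,94],[77,5,5,50,88],{"av":80,"eno":69,"v":72}],"v":[[98,31],[36,92,18]]}
After op 7 (add /pm/j 0): {"bv":[{"ey":68,"k":45},[34,23,46],[80,5],[39,93,73,43,16]],"pm":{"hs":[78,47,35,3],"j":0,"l":[90,72],"y":{"d":53,"inh":56,"n":8}},"usy":[[93,28,25,27,94],[77,5,5,50,88],{"av":80,"eno":69,"v":72}],"v":[[98,31],[36,92,18]]}
After op 8 (replace /pm/y/inh 76): {"bv":[{"ey":68,"k":45},[34,23,46],[80,5],[39,93,73,43,16]],"pm":{"hs":[78,47,35,3],"j":0,"l":[90,72],"y":{"d":53,"inh":76,"n":8}},"usy":[[93,28,25,27,94],[77,5,5,50,88],{"av":80,"eno":69,"v":72}],"v":[[98,31],[36,92,18]]}

Answer: {"bv":[{"ey":68,"k":45},[34,23,46],[80,5],[39,93,73,43,16]],"pm":{"hs":[78,47,35,3],"j":0,"l":[90,72],"y":{"d":53,"inh":76,"n":8}},"usy":[[93,28,25,27,94],[77,5,5,50,88],{"av":80,"eno":69,"v":72}],"v":[[98,31],[36,92,18]]}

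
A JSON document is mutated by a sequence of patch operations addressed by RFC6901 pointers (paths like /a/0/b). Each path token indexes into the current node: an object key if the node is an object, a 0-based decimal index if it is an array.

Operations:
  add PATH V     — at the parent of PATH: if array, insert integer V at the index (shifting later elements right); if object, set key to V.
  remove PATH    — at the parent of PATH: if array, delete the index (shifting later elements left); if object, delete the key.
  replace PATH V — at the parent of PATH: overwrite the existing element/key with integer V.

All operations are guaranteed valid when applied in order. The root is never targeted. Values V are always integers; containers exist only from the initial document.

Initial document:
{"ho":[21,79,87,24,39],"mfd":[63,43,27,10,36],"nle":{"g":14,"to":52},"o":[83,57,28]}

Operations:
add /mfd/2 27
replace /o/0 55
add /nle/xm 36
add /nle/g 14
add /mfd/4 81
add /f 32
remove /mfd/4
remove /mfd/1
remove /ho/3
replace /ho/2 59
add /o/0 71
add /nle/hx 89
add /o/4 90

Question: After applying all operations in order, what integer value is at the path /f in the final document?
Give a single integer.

After op 1 (add /mfd/2 27): {"ho":[21,79,87,24,39],"mfd":[63,43,27,27,10,36],"nle":{"g":14,"to":52},"o":[83,57,28]}
After op 2 (replace /o/0 55): {"ho":[21,79,87,24,39],"mfd":[63,43,27,27,10,36],"nle":{"g":14,"to":52},"o":[55,57,28]}
After op 3 (add /nle/xm 36): {"ho":[21,79,87,24,39],"mfd":[63,43,27,27,10,36],"nle":{"g":14,"to":52,"xm":36},"o":[55,57,28]}
After op 4 (add /nle/g 14): {"ho":[21,79,87,24,39],"mfd":[63,43,27,27,10,36],"nle":{"g":14,"to":52,"xm":36},"o":[55,57,28]}
After op 5 (add /mfd/4 81): {"ho":[21,79,87,24,39],"mfd":[63,43,27,27,81,10,36],"nle":{"g":14,"to":52,"xm":36},"o":[55,57,28]}
After op 6 (add /f 32): {"f":32,"ho":[21,79,87,24,39],"mfd":[63,43,27,27,81,10,36],"nle":{"g":14,"to":52,"xm":36},"o":[55,57,28]}
After op 7 (remove /mfd/4): {"f":32,"ho":[21,79,87,24,39],"mfd":[63,43,27,27,10,36],"nle":{"g":14,"to":52,"xm":36},"o":[55,57,28]}
After op 8 (remove /mfd/1): {"f":32,"ho":[21,79,87,24,39],"mfd":[63,27,27,10,36],"nle":{"g":14,"to":52,"xm":36},"o":[55,57,28]}
After op 9 (remove /ho/3): {"f":32,"ho":[21,79,87,39],"mfd":[63,27,27,10,36],"nle":{"g":14,"to":52,"xm":36},"o":[55,57,28]}
After op 10 (replace /ho/2 59): {"f":32,"ho":[21,79,59,39],"mfd":[63,27,27,10,36],"nle":{"g":14,"to":52,"xm":36},"o":[55,57,28]}
After op 11 (add /o/0 71): {"f":32,"ho":[21,79,59,39],"mfd":[63,27,27,10,36],"nle":{"g":14,"to":52,"xm":36},"o":[71,55,57,28]}
After op 12 (add /nle/hx 89): {"f":32,"ho":[21,79,59,39],"mfd":[63,27,27,10,36],"nle":{"g":14,"hx":89,"to":52,"xm":36},"o":[71,55,57,28]}
After op 13 (add /o/4 90): {"f":32,"ho":[21,79,59,39],"mfd":[63,27,27,10,36],"nle":{"g":14,"hx":89,"to":52,"xm":36},"o":[71,55,57,28,90]}
Value at /f: 32

Answer: 32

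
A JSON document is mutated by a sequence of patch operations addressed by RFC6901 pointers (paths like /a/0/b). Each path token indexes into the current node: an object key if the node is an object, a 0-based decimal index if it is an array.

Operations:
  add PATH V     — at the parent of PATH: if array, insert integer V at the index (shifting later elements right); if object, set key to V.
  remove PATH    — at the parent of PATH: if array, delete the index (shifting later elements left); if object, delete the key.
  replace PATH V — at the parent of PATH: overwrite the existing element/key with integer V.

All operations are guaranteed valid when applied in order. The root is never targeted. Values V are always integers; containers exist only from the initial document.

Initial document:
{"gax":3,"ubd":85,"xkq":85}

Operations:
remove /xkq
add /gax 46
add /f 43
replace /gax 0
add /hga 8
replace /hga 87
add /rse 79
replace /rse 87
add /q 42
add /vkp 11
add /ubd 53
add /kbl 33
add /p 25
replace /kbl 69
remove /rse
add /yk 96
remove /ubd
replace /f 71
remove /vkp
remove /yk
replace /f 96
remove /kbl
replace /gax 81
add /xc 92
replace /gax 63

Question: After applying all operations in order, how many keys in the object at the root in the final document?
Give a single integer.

After op 1 (remove /xkq): {"gax":3,"ubd":85}
After op 2 (add /gax 46): {"gax":46,"ubd":85}
After op 3 (add /f 43): {"f":43,"gax":46,"ubd":85}
After op 4 (replace /gax 0): {"f":43,"gax":0,"ubd":85}
After op 5 (add /hga 8): {"f":43,"gax":0,"hga":8,"ubd":85}
After op 6 (replace /hga 87): {"f":43,"gax":0,"hga":87,"ubd":85}
After op 7 (add /rse 79): {"f":43,"gax":0,"hga":87,"rse":79,"ubd":85}
After op 8 (replace /rse 87): {"f":43,"gax":0,"hga":87,"rse":87,"ubd":85}
After op 9 (add /q 42): {"f":43,"gax":0,"hga":87,"q":42,"rse":87,"ubd":85}
After op 10 (add /vkp 11): {"f":43,"gax":0,"hga":87,"q":42,"rse":87,"ubd":85,"vkp":11}
After op 11 (add /ubd 53): {"f":43,"gax":0,"hga":87,"q":42,"rse":87,"ubd":53,"vkp":11}
After op 12 (add /kbl 33): {"f":43,"gax":0,"hga":87,"kbl":33,"q":42,"rse":87,"ubd":53,"vkp":11}
After op 13 (add /p 25): {"f":43,"gax":0,"hga":87,"kbl":33,"p":25,"q":42,"rse":87,"ubd":53,"vkp":11}
After op 14 (replace /kbl 69): {"f":43,"gax":0,"hga":87,"kbl":69,"p":25,"q":42,"rse":87,"ubd":53,"vkp":11}
After op 15 (remove /rse): {"f":43,"gax":0,"hga":87,"kbl":69,"p":25,"q":42,"ubd":53,"vkp":11}
After op 16 (add /yk 96): {"f":43,"gax":0,"hga":87,"kbl":69,"p":25,"q":42,"ubd":53,"vkp":11,"yk":96}
After op 17 (remove /ubd): {"f":43,"gax":0,"hga":87,"kbl":69,"p":25,"q":42,"vkp":11,"yk":96}
After op 18 (replace /f 71): {"f":71,"gax":0,"hga":87,"kbl":69,"p":25,"q":42,"vkp":11,"yk":96}
After op 19 (remove /vkp): {"f":71,"gax":0,"hga":87,"kbl":69,"p":25,"q":42,"yk":96}
After op 20 (remove /yk): {"f":71,"gax":0,"hga":87,"kbl":69,"p":25,"q":42}
After op 21 (replace /f 96): {"f":96,"gax":0,"hga":87,"kbl":69,"p":25,"q":42}
After op 22 (remove /kbl): {"f":96,"gax":0,"hga":87,"p":25,"q":42}
After op 23 (replace /gax 81): {"f":96,"gax":81,"hga":87,"p":25,"q":42}
After op 24 (add /xc 92): {"f":96,"gax":81,"hga":87,"p":25,"q":42,"xc":92}
After op 25 (replace /gax 63): {"f":96,"gax":63,"hga":87,"p":25,"q":42,"xc":92}
Size at the root: 6

Answer: 6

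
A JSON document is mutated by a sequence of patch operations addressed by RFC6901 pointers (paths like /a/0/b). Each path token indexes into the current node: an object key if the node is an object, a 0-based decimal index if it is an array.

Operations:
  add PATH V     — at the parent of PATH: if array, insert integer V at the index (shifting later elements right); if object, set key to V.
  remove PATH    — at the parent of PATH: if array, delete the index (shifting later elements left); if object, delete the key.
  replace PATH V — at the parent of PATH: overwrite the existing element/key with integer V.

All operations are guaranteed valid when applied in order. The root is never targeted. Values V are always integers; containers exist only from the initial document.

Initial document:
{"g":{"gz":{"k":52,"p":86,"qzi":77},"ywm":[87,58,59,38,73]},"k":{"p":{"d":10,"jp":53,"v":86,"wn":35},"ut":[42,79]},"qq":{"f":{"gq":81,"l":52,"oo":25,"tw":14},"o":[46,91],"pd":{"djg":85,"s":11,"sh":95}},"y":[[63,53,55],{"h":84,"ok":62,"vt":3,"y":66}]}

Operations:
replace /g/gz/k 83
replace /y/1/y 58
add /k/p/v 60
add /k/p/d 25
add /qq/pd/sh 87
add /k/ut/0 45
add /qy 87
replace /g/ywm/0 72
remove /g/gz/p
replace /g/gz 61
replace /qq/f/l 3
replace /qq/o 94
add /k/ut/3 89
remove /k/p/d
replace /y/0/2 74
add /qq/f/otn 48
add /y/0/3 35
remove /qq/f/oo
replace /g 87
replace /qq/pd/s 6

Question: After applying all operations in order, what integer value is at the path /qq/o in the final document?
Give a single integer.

After op 1 (replace /g/gz/k 83): {"g":{"gz":{"k":83,"p":86,"qzi":77},"ywm":[87,58,59,38,73]},"k":{"p":{"d":10,"jp":53,"v":86,"wn":35},"ut":[42,79]},"qq":{"f":{"gq":81,"l":52,"oo":25,"tw":14},"o":[46,91],"pd":{"djg":85,"s":11,"sh":95}},"y":[[63,53,55],{"h":84,"ok":62,"vt":3,"y":66}]}
After op 2 (replace /y/1/y 58): {"g":{"gz":{"k":83,"p":86,"qzi":77},"ywm":[87,58,59,38,73]},"k":{"p":{"d":10,"jp":53,"v":86,"wn":35},"ut":[42,79]},"qq":{"f":{"gq":81,"l":52,"oo":25,"tw":14},"o":[46,91],"pd":{"djg":85,"s":11,"sh":95}},"y":[[63,53,55],{"h":84,"ok":62,"vt":3,"y":58}]}
After op 3 (add /k/p/v 60): {"g":{"gz":{"k":83,"p":86,"qzi":77},"ywm":[87,58,59,38,73]},"k":{"p":{"d":10,"jp":53,"v":60,"wn":35},"ut":[42,79]},"qq":{"f":{"gq":81,"l":52,"oo":25,"tw":14},"o":[46,91],"pd":{"djg":85,"s":11,"sh":95}},"y":[[63,53,55],{"h":84,"ok":62,"vt":3,"y":58}]}
After op 4 (add /k/p/d 25): {"g":{"gz":{"k":83,"p":86,"qzi":77},"ywm":[87,58,59,38,73]},"k":{"p":{"d":25,"jp":53,"v":60,"wn":35},"ut":[42,79]},"qq":{"f":{"gq":81,"l":52,"oo":25,"tw":14},"o":[46,91],"pd":{"djg":85,"s":11,"sh":95}},"y":[[63,53,55],{"h":84,"ok":62,"vt":3,"y":58}]}
After op 5 (add /qq/pd/sh 87): {"g":{"gz":{"k":83,"p":86,"qzi":77},"ywm":[87,58,59,38,73]},"k":{"p":{"d":25,"jp":53,"v":60,"wn":35},"ut":[42,79]},"qq":{"f":{"gq":81,"l":52,"oo":25,"tw":14},"o":[46,91],"pd":{"djg":85,"s":11,"sh":87}},"y":[[63,53,55],{"h":84,"ok":62,"vt":3,"y":58}]}
After op 6 (add /k/ut/0 45): {"g":{"gz":{"k":83,"p":86,"qzi":77},"ywm":[87,58,59,38,73]},"k":{"p":{"d":25,"jp":53,"v":60,"wn":35},"ut":[45,42,79]},"qq":{"f":{"gq":81,"l":52,"oo":25,"tw":14},"o":[46,91],"pd":{"djg":85,"s":11,"sh":87}},"y":[[63,53,55],{"h":84,"ok":62,"vt":3,"y":58}]}
After op 7 (add /qy 87): {"g":{"gz":{"k":83,"p":86,"qzi":77},"ywm":[87,58,59,38,73]},"k":{"p":{"d":25,"jp":53,"v":60,"wn":35},"ut":[45,42,79]},"qq":{"f":{"gq":81,"l":52,"oo":25,"tw":14},"o":[46,91],"pd":{"djg":85,"s":11,"sh":87}},"qy":87,"y":[[63,53,55],{"h":84,"ok":62,"vt":3,"y":58}]}
After op 8 (replace /g/ywm/0 72): {"g":{"gz":{"k":83,"p":86,"qzi":77},"ywm":[72,58,59,38,73]},"k":{"p":{"d":25,"jp":53,"v":60,"wn":35},"ut":[45,42,79]},"qq":{"f":{"gq":81,"l":52,"oo":25,"tw":14},"o":[46,91],"pd":{"djg":85,"s":11,"sh":87}},"qy":87,"y":[[63,53,55],{"h":84,"ok":62,"vt":3,"y":58}]}
After op 9 (remove /g/gz/p): {"g":{"gz":{"k":83,"qzi":77},"ywm":[72,58,59,38,73]},"k":{"p":{"d":25,"jp":53,"v":60,"wn":35},"ut":[45,42,79]},"qq":{"f":{"gq":81,"l":52,"oo":25,"tw":14},"o":[46,91],"pd":{"djg":85,"s":11,"sh":87}},"qy":87,"y":[[63,53,55],{"h":84,"ok":62,"vt":3,"y":58}]}
After op 10 (replace /g/gz 61): {"g":{"gz":61,"ywm":[72,58,59,38,73]},"k":{"p":{"d":25,"jp":53,"v":60,"wn":35},"ut":[45,42,79]},"qq":{"f":{"gq":81,"l":52,"oo":25,"tw":14},"o":[46,91],"pd":{"djg":85,"s":11,"sh":87}},"qy":87,"y":[[63,53,55],{"h":84,"ok":62,"vt":3,"y":58}]}
After op 11 (replace /qq/f/l 3): {"g":{"gz":61,"ywm":[72,58,59,38,73]},"k":{"p":{"d":25,"jp":53,"v":60,"wn":35},"ut":[45,42,79]},"qq":{"f":{"gq":81,"l":3,"oo":25,"tw":14},"o":[46,91],"pd":{"djg":85,"s":11,"sh":87}},"qy":87,"y":[[63,53,55],{"h":84,"ok":62,"vt":3,"y":58}]}
After op 12 (replace /qq/o 94): {"g":{"gz":61,"ywm":[72,58,59,38,73]},"k":{"p":{"d":25,"jp":53,"v":60,"wn":35},"ut":[45,42,79]},"qq":{"f":{"gq":81,"l":3,"oo":25,"tw":14},"o":94,"pd":{"djg":85,"s":11,"sh":87}},"qy":87,"y":[[63,53,55],{"h":84,"ok":62,"vt":3,"y":58}]}
After op 13 (add /k/ut/3 89): {"g":{"gz":61,"ywm":[72,58,59,38,73]},"k":{"p":{"d":25,"jp":53,"v":60,"wn":35},"ut":[45,42,79,89]},"qq":{"f":{"gq":81,"l":3,"oo":25,"tw":14},"o":94,"pd":{"djg":85,"s":11,"sh":87}},"qy":87,"y":[[63,53,55],{"h":84,"ok":62,"vt":3,"y":58}]}
After op 14 (remove /k/p/d): {"g":{"gz":61,"ywm":[72,58,59,38,73]},"k":{"p":{"jp":53,"v":60,"wn":35},"ut":[45,42,79,89]},"qq":{"f":{"gq":81,"l":3,"oo":25,"tw":14},"o":94,"pd":{"djg":85,"s":11,"sh":87}},"qy":87,"y":[[63,53,55],{"h":84,"ok":62,"vt":3,"y":58}]}
After op 15 (replace /y/0/2 74): {"g":{"gz":61,"ywm":[72,58,59,38,73]},"k":{"p":{"jp":53,"v":60,"wn":35},"ut":[45,42,79,89]},"qq":{"f":{"gq":81,"l":3,"oo":25,"tw":14},"o":94,"pd":{"djg":85,"s":11,"sh":87}},"qy":87,"y":[[63,53,74],{"h":84,"ok":62,"vt":3,"y":58}]}
After op 16 (add /qq/f/otn 48): {"g":{"gz":61,"ywm":[72,58,59,38,73]},"k":{"p":{"jp":53,"v":60,"wn":35},"ut":[45,42,79,89]},"qq":{"f":{"gq":81,"l":3,"oo":25,"otn":48,"tw":14},"o":94,"pd":{"djg":85,"s":11,"sh":87}},"qy":87,"y":[[63,53,74],{"h":84,"ok":62,"vt":3,"y":58}]}
After op 17 (add /y/0/3 35): {"g":{"gz":61,"ywm":[72,58,59,38,73]},"k":{"p":{"jp":53,"v":60,"wn":35},"ut":[45,42,79,89]},"qq":{"f":{"gq":81,"l":3,"oo":25,"otn":48,"tw":14},"o":94,"pd":{"djg":85,"s":11,"sh":87}},"qy":87,"y":[[63,53,74,35],{"h":84,"ok":62,"vt":3,"y":58}]}
After op 18 (remove /qq/f/oo): {"g":{"gz":61,"ywm":[72,58,59,38,73]},"k":{"p":{"jp":53,"v":60,"wn":35},"ut":[45,42,79,89]},"qq":{"f":{"gq":81,"l":3,"otn":48,"tw":14},"o":94,"pd":{"djg":85,"s":11,"sh":87}},"qy":87,"y":[[63,53,74,35],{"h":84,"ok":62,"vt":3,"y":58}]}
After op 19 (replace /g 87): {"g":87,"k":{"p":{"jp":53,"v":60,"wn":35},"ut":[45,42,79,89]},"qq":{"f":{"gq":81,"l":3,"otn":48,"tw":14},"o":94,"pd":{"djg":85,"s":11,"sh":87}},"qy":87,"y":[[63,53,74,35],{"h":84,"ok":62,"vt":3,"y":58}]}
After op 20 (replace /qq/pd/s 6): {"g":87,"k":{"p":{"jp":53,"v":60,"wn":35},"ut":[45,42,79,89]},"qq":{"f":{"gq":81,"l":3,"otn":48,"tw":14},"o":94,"pd":{"djg":85,"s":6,"sh":87}},"qy":87,"y":[[63,53,74,35],{"h":84,"ok":62,"vt":3,"y":58}]}
Value at /qq/o: 94

Answer: 94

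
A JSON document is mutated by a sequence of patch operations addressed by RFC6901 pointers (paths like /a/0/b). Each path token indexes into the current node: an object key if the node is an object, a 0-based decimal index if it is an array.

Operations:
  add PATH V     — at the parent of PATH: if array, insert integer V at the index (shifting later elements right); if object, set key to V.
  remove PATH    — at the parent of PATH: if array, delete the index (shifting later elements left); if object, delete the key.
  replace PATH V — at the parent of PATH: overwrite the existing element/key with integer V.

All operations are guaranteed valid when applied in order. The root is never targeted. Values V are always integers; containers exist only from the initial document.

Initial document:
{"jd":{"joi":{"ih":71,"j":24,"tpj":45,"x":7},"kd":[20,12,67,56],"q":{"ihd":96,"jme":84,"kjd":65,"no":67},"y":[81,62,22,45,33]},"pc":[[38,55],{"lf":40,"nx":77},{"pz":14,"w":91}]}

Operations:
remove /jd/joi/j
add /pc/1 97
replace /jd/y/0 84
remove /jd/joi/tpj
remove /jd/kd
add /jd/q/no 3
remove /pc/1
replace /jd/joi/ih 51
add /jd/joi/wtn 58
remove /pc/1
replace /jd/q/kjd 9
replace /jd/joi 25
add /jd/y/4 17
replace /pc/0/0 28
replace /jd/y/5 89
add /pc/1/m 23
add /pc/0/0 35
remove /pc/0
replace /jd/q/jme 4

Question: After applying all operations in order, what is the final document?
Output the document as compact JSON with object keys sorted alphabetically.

After op 1 (remove /jd/joi/j): {"jd":{"joi":{"ih":71,"tpj":45,"x":7},"kd":[20,12,67,56],"q":{"ihd":96,"jme":84,"kjd":65,"no":67},"y":[81,62,22,45,33]},"pc":[[38,55],{"lf":40,"nx":77},{"pz":14,"w":91}]}
After op 2 (add /pc/1 97): {"jd":{"joi":{"ih":71,"tpj":45,"x":7},"kd":[20,12,67,56],"q":{"ihd":96,"jme":84,"kjd":65,"no":67},"y":[81,62,22,45,33]},"pc":[[38,55],97,{"lf":40,"nx":77},{"pz":14,"w":91}]}
After op 3 (replace /jd/y/0 84): {"jd":{"joi":{"ih":71,"tpj":45,"x":7},"kd":[20,12,67,56],"q":{"ihd":96,"jme":84,"kjd":65,"no":67},"y":[84,62,22,45,33]},"pc":[[38,55],97,{"lf":40,"nx":77},{"pz":14,"w":91}]}
After op 4 (remove /jd/joi/tpj): {"jd":{"joi":{"ih":71,"x":7},"kd":[20,12,67,56],"q":{"ihd":96,"jme":84,"kjd":65,"no":67},"y":[84,62,22,45,33]},"pc":[[38,55],97,{"lf":40,"nx":77},{"pz":14,"w":91}]}
After op 5 (remove /jd/kd): {"jd":{"joi":{"ih":71,"x":7},"q":{"ihd":96,"jme":84,"kjd":65,"no":67},"y":[84,62,22,45,33]},"pc":[[38,55],97,{"lf":40,"nx":77},{"pz":14,"w":91}]}
After op 6 (add /jd/q/no 3): {"jd":{"joi":{"ih":71,"x":7},"q":{"ihd":96,"jme":84,"kjd":65,"no":3},"y":[84,62,22,45,33]},"pc":[[38,55],97,{"lf":40,"nx":77},{"pz":14,"w":91}]}
After op 7 (remove /pc/1): {"jd":{"joi":{"ih":71,"x":7},"q":{"ihd":96,"jme":84,"kjd":65,"no":3},"y":[84,62,22,45,33]},"pc":[[38,55],{"lf":40,"nx":77},{"pz":14,"w":91}]}
After op 8 (replace /jd/joi/ih 51): {"jd":{"joi":{"ih":51,"x":7},"q":{"ihd":96,"jme":84,"kjd":65,"no":3},"y":[84,62,22,45,33]},"pc":[[38,55],{"lf":40,"nx":77},{"pz":14,"w":91}]}
After op 9 (add /jd/joi/wtn 58): {"jd":{"joi":{"ih":51,"wtn":58,"x":7},"q":{"ihd":96,"jme":84,"kjd":65,"no":3},"y":[84,62,22,45,33]},"pc":[[38,55],{"lf":40,"nx":77},{"pz":14,"w":91}]}
After op 10 (remove /pc/1): {"jd":{"joi":{"ih":51,"wtn":58,"x":7},"q":{"ihd":96,"jme":84,"kjd":65,"no":3},"y":[84,62,22,45,33]},"pc":[[38,55],{"pz":14,"w":91}]}
After op 11 (replace /jd/q/kjd 9): {"jd":{"joi":{"ih":51,"wtn":58,"x":7},"q":{"ihd":96,"jme":84,"kjd":9,"no":3},"y":[84,62,22,45,33]},"pc":[[38,55],{"pz":14,"w":91}]}
After op 12 (replace /jd/joi 25): {"jd":{"joi":25,"q":{"ihd":96,"jme":84,"kjd":9,"no":3},"y":[84,62,22,45,33]},"pc":[[38,55],{"pz":14,"w":91}]}
After op 13 (add /jd/y/4 17): {"jd":{"joi":25,"q":{"ihd":96,"jme":84,"kjd":9,"no":3},"y":[84,62,22,45,17,33]},"pc":[[38,55],{"pz":14,"w":91}]}
After op 14 (replace /pc/0/0 28): {"jd":{"joi":25,"q":{"ihd":96,"jme":84,"kjd":9,"no":3},"y":[84,62,22,45,17,33]},"pc":[[28,55],{"pz":14,"w":91}]}
After op 15 (replace /jd/y/5 89): {"jd":{"joi":25,"q":{"ihd":96,"jme":84,"kjd":9,"no":3},"y":[84,62,22,45,17,89]},"pc":[[28,55],{"pz":14,"w":91}]}
After op 16 (add /pc/1/m 23): {"jd":{"joi":25,"q":{"ihd":96,"jme":84,"kjd":9,"no":3},"y":[84,62,22,45,17,89]},"pc":[[28,55],{"m":23,"pz":14,"w":91}]}
After op 17 (add /pc/0/0 35): {"jd":{"joi":25,"q":{"ihd":96,"jme":84,"kjd":9,"no":3},"y":[84,62,22,45,17,89]},"pc":[[35,28,55],{"m":23,"pz":14,"w":91}]}
After op 18 (remove /pc/0): {"jd":{"joi":25,"q":{"ihd":96,"jme":84,"kjd":9,"no":3},"y":[84,62,22,45,17,89]},"pc":[{"m":23,"pz":14,"w":91}]}
After op 19 (replace /jd/q/jme 4): {"jd":{"joi":25,"q":{"ihd":96,"jme":4,"kjd":9,"no":3},"y":[84,62,22,45,17,89]},"pc":[{"m":23,"pz":14,"w":91}]}

Answer: {"jd":{"joi":25,"q":{"ihd":96,"jme":4,"kjd":9,"no":3},"y":[84,62,22,45,17,89]},"pc":[{"m":23,"pz":14,"w":91}]}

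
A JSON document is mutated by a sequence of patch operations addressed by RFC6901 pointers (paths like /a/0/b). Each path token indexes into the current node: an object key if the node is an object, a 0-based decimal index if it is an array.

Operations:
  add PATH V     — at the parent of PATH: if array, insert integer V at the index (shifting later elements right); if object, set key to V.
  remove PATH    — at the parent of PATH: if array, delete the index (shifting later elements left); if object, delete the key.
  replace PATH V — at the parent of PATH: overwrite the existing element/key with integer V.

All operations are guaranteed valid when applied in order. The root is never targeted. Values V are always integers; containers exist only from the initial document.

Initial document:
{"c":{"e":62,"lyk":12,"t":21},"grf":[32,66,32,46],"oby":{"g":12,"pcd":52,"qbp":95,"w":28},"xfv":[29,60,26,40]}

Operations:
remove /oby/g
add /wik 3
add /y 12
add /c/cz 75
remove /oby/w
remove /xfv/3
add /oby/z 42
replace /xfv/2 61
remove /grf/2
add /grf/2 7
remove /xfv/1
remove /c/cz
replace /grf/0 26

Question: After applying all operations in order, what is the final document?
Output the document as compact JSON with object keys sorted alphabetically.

After op 1 (remove /oby/g): {"c":{"e":62,"lyk":12,"t":21},"grf":[32,66,32,46],"oby":{"pcd":52,"qbp":95,"w":28},"xfv":[29,60,26,40]}
After op 2 (add /wik 3): {"c":{"e":62,"lyk":12,"t":21},"grf":[32,66,32,46],"oby":{"pcd":52,"qbp":95,"w":28},"wik":3,"xfv":[29,60,26,40]}
After op 3 (add /y 12): {"c":{"e":62,"lyk":12,"t":21},"grf":[32,66,32,46],"oby":{"pcd":52,"qbp":95,"w":28},"wik":3,"xfv":[29,60,26,40],"y":12}
After op 4 (add /c/cz 75): {"c":{"cz":75,"e":62,"lyk":12,"t":21},"grf":[32,66,32,46],"oby":{"pcd":52,"qbp":95,"w":28},"wik":3,"xfv":[29,60,26,40],"y":12}
After op 5 (remove /oby/w): {"c":{"cz":75,"e":62,"lyk":12,"t":21},"grf":[32,66,32,46],"oby":{"pcd":52,"qbp":95},"wik":3,"xfv":[29,60,26,40],"y":12}
After op 6 (remove /xfv/3): {"c":{"cz":75,"e":62,"lyk":12,"t":21},"grf":[32,66,32,46],"oby":{"pcd":52,"qbp":95},"wik":3,"xfv":[29,60,26],"y":12}
After op 7 (add /oby/z 42): {"c":{"cz":75,"e":62,"lyk":12,"t":21},"grf":[32,66,32,46],"oby":{"pcd":52,"qbp":95,"z":42},"wik":3,"xfv":[29,60,26],"y":12}
After op 8 (replace /xfv/2 61): {"c":{"cz":75,"e":62,"lyk":12,"t":21},"grf":[32,66,32,46],"oby":{"pcd":52,"qbp":95,"z":42},"wik":3,"xfv":[29,60,61],"y":12}
After op 9 (remove /grf/2): {"c":{"cz":75,"e":62,"lyk":12,"t":21},"grf":[32,66,46],"oby":{"pcd":52,"qbp":95,"z":42},"wik":3,"xfv":[29,60,61],"y":12}
After op 10 (add /grf/2 7): {"c":{"cz":75,"e":62,"lyk":12,"t":21},"grf":[32,66,7,46],"oby":{"pcd":52,"qbp":95,"z":42},"wik":3,"xfv":[29,60,61],"y":12}
After op 11 (remove /xfv/1): {"c":{"cz":75,"e":62,"lyk":12,"t":21},"grf":[32,66,7,46],"oby":{"pcd":52,"qbp":95,"z":42},"wik":3,"xfv":[29,61],"y":12}
After op 12 (remove /c/cz): {"c":{"e":62,"lyk":12,"t":21},"grf":[32,66,7,46],"oby":{"pcd":52,"qbp":95,"z":42},"wik":3,"xfv":[29,61],"y":12}
After op 13 (replace /grf/0 26): {"c":{"e":62,"lyk":12,"t":21},"grf":[26,66,7,46],"oby":{"pcd":52,"qbp":95,"z":42},"wik":3,"xfv":[29,61],"y":12}

Answer: {"c":{"e":62,"lyk":12,"t":21},"grf":[26,66,7,46],"oby":{"pcd":52,"qbp":95,"z":42},"wik":3,"xfv":[29,61],"y":12}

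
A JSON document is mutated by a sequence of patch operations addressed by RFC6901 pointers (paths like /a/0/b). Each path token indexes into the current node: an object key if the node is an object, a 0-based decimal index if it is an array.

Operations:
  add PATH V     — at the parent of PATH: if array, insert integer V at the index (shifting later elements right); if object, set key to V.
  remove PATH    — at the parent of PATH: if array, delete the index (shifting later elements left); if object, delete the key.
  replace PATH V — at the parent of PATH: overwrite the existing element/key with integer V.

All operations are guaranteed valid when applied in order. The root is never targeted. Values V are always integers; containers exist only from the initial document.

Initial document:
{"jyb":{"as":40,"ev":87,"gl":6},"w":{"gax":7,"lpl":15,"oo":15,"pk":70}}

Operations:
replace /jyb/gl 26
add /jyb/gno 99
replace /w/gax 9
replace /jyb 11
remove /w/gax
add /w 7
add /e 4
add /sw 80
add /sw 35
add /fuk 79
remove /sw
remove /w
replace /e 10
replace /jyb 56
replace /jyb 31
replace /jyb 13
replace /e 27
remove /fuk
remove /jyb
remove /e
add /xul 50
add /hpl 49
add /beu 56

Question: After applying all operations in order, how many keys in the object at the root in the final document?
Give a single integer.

After op 1 (replace /jyb/gl 26): {"jyb":{"as":40,"ev":87,"gl":26},"w":{"gax":7,"lpl":15,"oo":15,"pk":70}}
After op 2 (add /jyb/gno 99): {"jyb":{"as":40,"ev":87,"gl":26,"gno":99},"w":{"gax":7,"lpl":15,"oo":15,"pk":70}}
After op 3 (replace /w/gax 9): {"jyb":{"as":40,"ev":87,"gl":26,"gno":99},"w":{"gax":9,"lpl":15,"oo":15,"pk":70}}
After op 4 (replace /jyb 11): {"jyb":11,"w":{"gax":9,"lpl":15,"oo":15,"pk":70}}
After op 5 (remove /w/gax): {"jyb":11,"w":{"lpl":15,"oo":15,"pk":70}}
After op 6 (add /w 7): {"jyb":11,"w":7}
After op 7 (add /e 4): {"e":4,"jyb":11,"w":7}
After op 8 (add /sw 80): {"e":4,"jyb":11,"sw":80,"w":7}
After op 9 (add /sw 35): {"e":4,"jyb":11,"sw":35,"w":7}
After op 10 (add /fuk 79): {"e":4,"fuk":79,"jyb":11,"sw":35,"w":7}
After op 11 (remove /sw): {"e":4,"fuk":79,"jyb":11,"w":7}
After op 12 (remove /w): {"e":4,"fuk":79,"jyb":11}
After op 13 (replace /e 10): {"e":10,"fuk":79,"jyb":11}
After op 14 (replace /jyb 56): {"e":10,"fuk":79,"jyb":56}
After op 15 (replace /jyb 31): {"e":10,"fuk":79,"jyb":31}
After op 16 (replace /jyb 13): {"e":10,"fuk":79,"jyb":13}
After op 17 (replace /e 27): {"e":27,"fuk":79,"jyb":13}
After op 18 (remove /fuk): {"e":27,"jyb":13}
After op 19 (remove /jyb): {"e":27}
After op 20 (remove /e): {}
After op 21 (add /xul 50): {"xul":50}
After op 22 (add /hpl 49): {"hpl":49,"xul":50}
After op 23 (add /beu 56): {"beu":56,"hpl":49,"xul":50}
Size at the root: 3

Answer: 3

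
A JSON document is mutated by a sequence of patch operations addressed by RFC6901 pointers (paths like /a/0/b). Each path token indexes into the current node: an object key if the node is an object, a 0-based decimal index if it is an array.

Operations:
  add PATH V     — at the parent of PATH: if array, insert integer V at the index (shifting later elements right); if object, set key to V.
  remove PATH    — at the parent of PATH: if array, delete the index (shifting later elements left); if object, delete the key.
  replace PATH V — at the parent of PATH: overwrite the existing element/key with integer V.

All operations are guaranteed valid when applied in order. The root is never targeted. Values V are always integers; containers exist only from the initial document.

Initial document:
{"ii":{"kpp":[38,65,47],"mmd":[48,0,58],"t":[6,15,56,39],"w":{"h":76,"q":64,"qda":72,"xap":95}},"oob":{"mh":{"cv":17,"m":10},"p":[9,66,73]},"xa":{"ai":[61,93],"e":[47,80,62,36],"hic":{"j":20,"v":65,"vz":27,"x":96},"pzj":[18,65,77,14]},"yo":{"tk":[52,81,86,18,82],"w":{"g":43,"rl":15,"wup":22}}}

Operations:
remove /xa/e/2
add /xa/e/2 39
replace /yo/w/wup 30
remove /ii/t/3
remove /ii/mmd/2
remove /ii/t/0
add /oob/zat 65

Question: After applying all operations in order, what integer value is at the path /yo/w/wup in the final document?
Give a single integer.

After op 1 (remove /xa/e/2): {"ii":{"kpp":[38,65,47],"mmd":[48,0,58],"t":[6,15,56,39],"w":{"h":76,"q":64,"qda":72,"xap":95}},"oob":{"mh":{"cv":17,"m":10},"p":[9,66,73]},"xa":{"ai":[61,93],"e":[47,80,36],"hic":{"j":20,"v":65,"vz":27,"x":96},"pzj":[18,65,77,14]},"yo":{"tk":[52,81,86,18,82],"w":{"g":43,"rl":15,"wup":22}}}
After op 2 (add /xa/e/2 39): {"ii":{"kpp":[38,65,47],"mmd":[48,0,58],"t":[6,15,56,39],"w":{"h":76,"q":64,"qda":72,"xap":95}},"oob":{"mh":{"cv":17,"m":10},"p":[9,66,73]},"xa":{"ai":[61,93],"e":[47,80,39,36],"hic":{"j":20,"v":65,"vz":27,"x":96},"pzj":[18,65,77,14]},"yo":{"tk":[52,81,86,18,82],"w":{"g":43,"rl":15,"wup":22}}}
After op 3 (replace /yo/w/wup 30): {"ii":{"kpp":[38,65,47],"mmd":[48,0,58],"t":[6,15,56,39],"w":{"h":76,"q":64,"qda":72,"xap":95}},"oob":{"mh":{"cv":17,"m":10},"p":[9,66,73]},"xa":{"ai":[61,93],"e":[47,80,39,36],"hic":{"j":20,"v":65,"vz":27,"x":96},"pzj":[18,65,77,14]},"yo":{"tk":[52,81,86,18,82],"w":{"g":43,"rl":15,"wup":30}}}
After op 4 (remove /ii/t/3): {"ii":{"kpp":[38,65,47],"mmd":[48,0,58],"t":[6,15,56],"w":{"h":76,"q":64,"qda":72,"xap":95}},"oob":{"mh":{"cv":17,"m":10},"p":[9,66,73]},"xa":{"ai":[61,93],"e":[47,80,39,36],"hic":{"j":20,"v":65,"vz":27,"x":96},"pzj":[18,65,77,14]},"yo":{"tk":[52,81,86,18,82],"w":{"g":43,"rl":15,"wup":30}}}
After op 5 (remove /ii/mmd/2): {"ii":{"kpp":[38,65,47],"mmd":[48,0],"t":[6,15,56],"w":{"h":76,"q":64,"qda":72,"xap":95}},"oob":{"mh":{"cv":17,"m":10},"p":[9,66,73]},"xa":{"ai":[61,93],"e":[47,80,39,36],"hic":{"j":20,"v":65,"vz":27,"x":96},"pzj":[18,65,77,14]},"yo":{"tk":[52,81,86,18,82],"w":{"g":43,"rl":15,"wup":30}}}
After op 6 (remove /ii/t/0): {"ii":{"kpp":[38,65,47],"mmd":[48,0],"t":[15,56],"w":{"h":76,"q":64,"qda":72,"xap":95}},"oob":{"mh":{"cv":17,"m":10},"p":[9,66,73]},"xa":{"ai":[61,93],"e":[47,80,39,36],"hic":{"j":20,"v":65,"vz":27,"x":96},"pzj":[18,65,77,14]},"yo":{"tk":[52,81,86,18,82],"w":{"g":43,"rl":15,"wup":30}}}
After op 7 (add /oob/zat 65): {"ii":{"kpp":[38,65,47],"mmd":[48,0],"t":[15,56],"w":{"h":76,"q":64,"qda":72,"xap":95}},"oob":{"mh":{"cv":17,"m":10},"p":[9,66,73],"zat":65},"xa":{"ai":[61,93],"e":[47,80,39,36],"hic":{"j":20,"v":65,"vz":27,"x":96},"pzj":[18,65,77,14]},"yo":{"tk":[52,81,86,18,82],"w":{"g":43,"rl":15,"wup":30}}}
Value at /yo/w/wup: 30

Answer: 30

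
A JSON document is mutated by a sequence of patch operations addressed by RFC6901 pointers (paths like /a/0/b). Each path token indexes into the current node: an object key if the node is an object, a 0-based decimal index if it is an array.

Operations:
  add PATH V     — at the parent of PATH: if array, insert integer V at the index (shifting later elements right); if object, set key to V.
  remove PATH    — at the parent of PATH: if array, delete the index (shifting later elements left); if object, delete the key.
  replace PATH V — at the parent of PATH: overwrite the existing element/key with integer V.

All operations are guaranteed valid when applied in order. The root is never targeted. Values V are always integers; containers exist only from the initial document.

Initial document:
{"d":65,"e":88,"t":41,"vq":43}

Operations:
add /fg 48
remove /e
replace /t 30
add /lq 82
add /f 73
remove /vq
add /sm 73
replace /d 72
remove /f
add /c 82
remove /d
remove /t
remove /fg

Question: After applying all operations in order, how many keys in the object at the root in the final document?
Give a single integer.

Answer: 3

Derivation:
After op 1 (add /fg 48): {"d":65,"e":88,"fg":48,"t":41,"vq":43}
After op 2 (remove /e): {"d":65,"fg":48,"t":41,"vq":43}
After op 3 (replace /t 30): {"d":65,"fg":48,"t":30,"vq":43}
After op 4 (add /lq 82): {"d":65,"fg":48,"lq":82,"t":30,"vq":43}
After op 5 (add /f 73): {"d":65,"f":73,"fg":48,"lq":82,"t":30,"vq":43}
After op 6 (remove /vq): {"d":65,"f":73,"fg":48,"lq":82,"t":30}
After op 7 (add /sm 73): {"d":65,"f":73,"fg":48,"lq":82,"sm":73,"t":30}
After op 8 (replace /d 72): {"d":72,"f":73,"fg":48,"lq":82,"sm":73,"t":30}
After op 9 (remove /f): {"d":72,"fg":48,"lq":82,"sm":73,"t":30}
After op 10 (add /c 82): {"c":82,"d":72,"fg":48,"lq":82,"sm":73,"t":30}
After op 11 (remove /d): {"c":82,"fg":48,"lq":82,"sm":73,"t":30}
After op 12 (remove /t): {"c":82,"fg":48,"lq":82,"sm":73}
After op 13 (remove /fg): {"c":82,"lq":82,"sm":73}
Size at the root: 3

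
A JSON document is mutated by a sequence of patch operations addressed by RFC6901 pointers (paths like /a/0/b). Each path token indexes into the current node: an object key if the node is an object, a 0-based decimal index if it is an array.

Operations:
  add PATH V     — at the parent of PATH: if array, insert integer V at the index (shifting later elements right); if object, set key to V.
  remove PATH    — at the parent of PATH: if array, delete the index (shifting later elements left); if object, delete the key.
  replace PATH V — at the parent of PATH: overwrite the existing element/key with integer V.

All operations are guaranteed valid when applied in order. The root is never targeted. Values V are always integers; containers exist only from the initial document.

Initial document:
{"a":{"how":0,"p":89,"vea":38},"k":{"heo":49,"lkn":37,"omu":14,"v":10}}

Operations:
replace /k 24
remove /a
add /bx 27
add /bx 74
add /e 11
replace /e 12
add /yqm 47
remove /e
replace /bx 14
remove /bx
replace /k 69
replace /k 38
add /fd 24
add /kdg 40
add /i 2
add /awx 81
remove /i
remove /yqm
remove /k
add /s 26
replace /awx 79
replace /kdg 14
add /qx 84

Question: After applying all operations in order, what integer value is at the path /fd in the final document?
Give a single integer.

After op 1 (replace /k 24): {"a":{"how":0,"p":89,"vea":38},"k":24}
After op 2 (remove /a): {"k":24}
After op 3 (add /bx 27): {"bx":27,"k":24}
After op 4 (add /bx 74): {"bx":74,"k":24}
After op 5 (add /e 11): {"bx":74,"e":11,"k":24}
After op 6 (replace /e 12): {"bx":74,"e":12,"k":24}
After op 7 (add /yqm 47): {"bx":74,"e":12,"k":24,"yqm":47}
After op 8 (remove /e): {"bx":74,"k":24,"yqm":47}
After op 9 (replace /bx 14): {"bx":14,"k":24,"yqm":47}
After op 10 (remove /bx): {"k":24,"yqm":47}
After op 11 (replace /k 69): {"k":69,"yqm":47}
After op 12 (replace /k 38): {"k":38,"yqm":47}
After op 13 (add /fd 24): {"fd":24,"k":38,"yqm":47}
After op 14 (add /kdg 40): {"fd":24,"k":38,"kdg":40,"yqm":47}
After op 15 (add /i 2): {"fd":24,"i":2,"k":38,"kdg":40,"yqm":47}
After op 16 (add /awx 81): {"awx":81,"fd":24,"i":2,"k":38,"kdg":40,"yqm":47}
After op 17 (remove /i): {"awx":81,"fd":24,"k":38,"kdg":40,"yqm":47}
After op 18 (remove /yqm): {"awx":81,"fd":24,"k":38,"kdg":40}
After op 19 (remove /k): {"awx":81,"fd":24,"kdg":40}
After op 20 (add /s 26): {"awx":81,"fd":24,"kdg":40,"s":26}
After op 21 (replace /awx 79): {"awx":79,"fd":24,"kdg":40,"s":26}
After op 22 (replace /kdg 14): {"awx":79,"fd":24,"kdg":14,"s":26}
After op 23 (add /qx 84): {"awx":79,"fd":24,"kdg":14,"qx":84,"s":26}
Value at /fd: 24

Answer: 24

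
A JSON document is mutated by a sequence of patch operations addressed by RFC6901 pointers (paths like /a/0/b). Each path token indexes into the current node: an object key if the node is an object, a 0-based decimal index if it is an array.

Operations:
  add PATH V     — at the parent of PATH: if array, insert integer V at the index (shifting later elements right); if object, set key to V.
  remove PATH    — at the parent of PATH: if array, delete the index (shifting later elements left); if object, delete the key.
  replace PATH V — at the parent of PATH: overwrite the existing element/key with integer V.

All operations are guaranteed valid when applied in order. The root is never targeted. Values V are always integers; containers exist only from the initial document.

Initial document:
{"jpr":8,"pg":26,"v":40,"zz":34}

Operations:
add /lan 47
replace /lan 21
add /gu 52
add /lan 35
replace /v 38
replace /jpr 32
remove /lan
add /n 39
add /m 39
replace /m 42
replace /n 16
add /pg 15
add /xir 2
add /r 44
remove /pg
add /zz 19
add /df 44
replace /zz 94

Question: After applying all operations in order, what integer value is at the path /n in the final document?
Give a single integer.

Answer: 16

Derivation:
After op 1 (add /lan 47): {"jpr":8,"lan":47,"pg":26,"v":40,"zz":34}
After op 2 (replace /lan 21): {"jpr":8,"lan":21,"pg":26,"v":40,"zz":34}
After op 3 (add /gu 52): {"gu":52,"jpr":8,"lan":21,"pg":26,"v":40,"zz":34}
After op 4 (add /lan 35): {"gu":52,"jpr":8,"lan":35,"pg":26,"v":40,"zz":34}
After op 5 (replace /v 38): {"gu":52,"jpr":8,"lan":35,"pg":26,"v":38,"zz":34}
After op 6 (replace /jpr 32): {"gu":52,"jpr":32,"lan":35,"pg":26,"v":38,"zz":34}
After op 7 (remove /lan): {"gu":52,"jpr":32,"pg":26,"v":38,"zz":34}
After op 8 (add /n 39): {"gu":52,"jpr":32,"n":39,"pg":26,"v":38,"zz":34}
After op 9 (add /m 39): {"gu":52,"jpr":32,"m":39,"n":39,"pg":26,"v":38,"zz":34}
After op 10 (replace /m 42): {"gu":52,"jpr":32,"m":42,"n":39,"pg":26,"v":38,"zz":34}
After op 11 (replace /n 16): {"gu":52,"jpr":32,"m":42,"n":16,"pg":26,"v":38,"zz":34}
After op 12 (add /pg 15): {"gu":52,"jpr":32,"m":42,"n":16,"pg":15,"v":38,"zz":34}
After op 13 (add /xir 2): {"gu":52,"jpr":32,"m":42,"n":16,"pg":15,"v":38,"xir":2,"zz":34}
After op 14 (add /r 44): {"gu":52,"jpr":32,"m":42,"n":16,"pg":15,"r":44,"v":38,"xir":2,"zz":34}
After op 15 (remove /pg): {"gu":52,"jpr":32,"m":42,"n":16,"r":44,"v":38,"xir":2,"zz":34}
After op 16 (add /zz 19): {"gu":52,"jpr":32,"m":42,"n":16,"r":44,"v":38,"xir":2,"zz":19}
After op 17 (add /df 44): {"df":44,"gu":52,"jpr":32,"m":42,"n":16,"r":44,"v":38,"xir":2,"zz":19}
After op 18 (replace /zz 94): {"df":44,"gu":52,"jpr":32,"m":42,"n":16,"r":44,"v":38,"xir":2,"zz":94}
Value at /n: 16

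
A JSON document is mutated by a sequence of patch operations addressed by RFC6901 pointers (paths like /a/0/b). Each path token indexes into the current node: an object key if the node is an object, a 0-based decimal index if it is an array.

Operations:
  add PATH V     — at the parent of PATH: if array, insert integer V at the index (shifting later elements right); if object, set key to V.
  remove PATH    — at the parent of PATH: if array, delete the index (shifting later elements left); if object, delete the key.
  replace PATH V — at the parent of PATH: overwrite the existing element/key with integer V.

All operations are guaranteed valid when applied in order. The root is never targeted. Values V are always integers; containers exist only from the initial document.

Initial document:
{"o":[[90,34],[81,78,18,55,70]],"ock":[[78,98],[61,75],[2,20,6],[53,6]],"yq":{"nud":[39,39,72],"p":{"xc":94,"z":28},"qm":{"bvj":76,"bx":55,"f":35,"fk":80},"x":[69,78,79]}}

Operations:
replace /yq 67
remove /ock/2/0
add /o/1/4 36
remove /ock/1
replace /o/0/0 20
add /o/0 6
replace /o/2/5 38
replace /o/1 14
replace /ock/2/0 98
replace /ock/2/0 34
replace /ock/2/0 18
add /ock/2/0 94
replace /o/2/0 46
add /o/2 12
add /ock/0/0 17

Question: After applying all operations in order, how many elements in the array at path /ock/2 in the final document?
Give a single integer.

After op 1 (replace /yq 67): {"o":[[90,34],[81,78,18,55,70]],"ock":[[78,98],[61,75],[2,20,6],[53,6]],"yq":67}
After op 2 (remove /ock/2/0): {"o":[[90,34],[81,78,18,55,70]],"ock":[[78,98],[61,75],[20,6],[53,6]],"yq":67}
After op 3 (add /o/1/4 36): {"o":[[90,34],[81,78,18,55,36,70]],"ock":[[78,98],[61,75],[20,6],[53,6]],"yq":67}
After op 4 (remove /ock/1): {"o":[[90,34],[81,78,18,55,36,70]],"ock":[[78,98],[20,6],[53,6]],"yq":67}
After op 5 (replace /o/0/0 20): {"o":[[20,34],[81,78,18,55,36,70]],"ock":[[78,98],[20,6],[53,6]],"yq":67}
After op 6 (add /o/0 6): {"o":[6,[20,34],[81,78,18,55,36,70]],"ock":[[78,98],[20,6],[53,6]],"yq":67}
After op 7 (replace /o/2/5 38): {"o":[6,[20,34],[81,78,18,55,36,38]],"ock":[[78,98],[20,6],[53,6]],"yq":67}
After op 8 (replace /o/1 14): {"o":[6,14,[81,78,18,55,36,38]],"ock":[[78,98],[20,6],[53,6]],"yq":67}
After op 9 (replace /ock/2/0 98): {"o":[6,14,[81,78,18,55,36,38]],"ock":[[78,98],[20,6],[98,6]],"yq":67}
After op 10 (replace /ock/2/0 34): {"o":[6,14,[81,78,18,55,36,38]],"ock":[[78,98],[20,6],[34,6]],"yq":67}
After op 11 (replace /ock/2/0 18): {"o":[6,14,[81,78,18,55,36,38]],"ock":[[78,98],[20,6],[18,6]],"yq":67}
After op 12 (add /ock/2/0 94): {"o":[6,14,[81,78,18,55,36,38]],"ock":[[78,98],[20,6],[94,18,6]],"yq":67}
After op 13 (replace /o/2/0 46): {"o":[6,14,[46,78,18,55,36,38]],"ock":[[78,98],[20,6],[94,18,6]],"yq":67}
After op 14 (add /o/2 12): {"o":[6,14,12,[46,78,18,55,36,38]],"ock":[[78,98],[20,6],[94,18,6]],"yq":67}
After op 15 (add /ock/0/0 17): {"o":[6,14,12,[46,78,18,55,36,38]],"ock":[[17,78,98],[20,6],[94,18,6]],"yq":67}
Size at path /ock/2: 3

Answer: 3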